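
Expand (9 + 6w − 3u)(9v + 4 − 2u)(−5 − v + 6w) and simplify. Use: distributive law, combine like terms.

(9 + 6w − 3u)(9v + 4 − 2u)(−5 − v + 6w)
= (81v + 36 − 18u + 54vw + 24w − 12uw − 27uv − 12u + 6u²)(−5 − v + 6w)    [distributive law]
= (81v + 36 − 30u + 54vw + 24w − 12uw − 27uv + 6u²)(−5 − v + 6w)    [combine like terms]
= −405v − 81v² + 486vw − 180 − 36v + 216w + 150u + 30uv − 180uw − 270vw − 54v²w + 324vw² − 120w − 24vw + 144w² + 60uw + 12uvw − 72uw² + 135uv + 27uv² − 162uvw − 30u² − 6u²v + 36u²w    [distributive law]
= −441v − 81v² + 192vw − 180 + 96w + 150u + 165uv − 120uw − 54v²w + 324vw² + 144w² − 150uvw − 72uw² + 27uv² − 30u² − 6u²v + 36u²w    [combine like terms]

−441v − 81v² + 192vw − 180 + 96w + 150u + 165uv − 120uw − 54v²w + 324vw² + 144w² − 150uvw − 72uw² + 27uv² − 30u² − 6u²v + 36u²w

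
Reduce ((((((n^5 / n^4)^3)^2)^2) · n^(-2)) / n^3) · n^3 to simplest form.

((((((n^5 / n^4)^3)^2)^2) · n^(-2)) / n^3) · n^3
= (((((n^5 / n^4)^3)^4) · n^(-2)) / n^3) · n^3    [power of a power]
= ((((n^5 / n^4)^12) · n^(-2)) / n^3) · n^3    [power of a power]
= (((((n^5)^12) / ((n^4)^12)) · n^(-2)) / n^3) · n^3    [power of a quotient]
= (((n^60 / ((n^4)^12)) · n^(-2)) / n^3) · n^3    [power of a power]
= (((n^60 / n^48) · n^(-2)) / n^3) · n^3    [power of a power]
= ((n^12 · n^(-2)) / n^3) · n^3    [quotient of powers]
= (n^10 / n^3) · n^3    [product of powers]
= n^7 · n^3    [quotient of powers]
= n^10    [product of powers]

n^10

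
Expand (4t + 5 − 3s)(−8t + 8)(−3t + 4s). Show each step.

(4t + 5 − 3s)(−8t + 8)(−3t + 4s)
= (−32t² + 32t − 40t + 40 + 24st − 24s)(−3t + 4s)    [distributive law]
= (−32t² − 8t + 40 + 24st − 24s)(−3t + 4s)    [combine like terms]
= 96t³ − 128st² + 24t² − 32st − 120t + 160s − 72st² + 96s²t + 72st − 96s²    [distributive law]
= 96t³ − 200st² + 24t² + 40st − 120t + 160s + 96s²t − 96s²    [combine like terms]

96t³ − 200st² + 24t² + 40st − 120t + 160s + 96s²t − 96s²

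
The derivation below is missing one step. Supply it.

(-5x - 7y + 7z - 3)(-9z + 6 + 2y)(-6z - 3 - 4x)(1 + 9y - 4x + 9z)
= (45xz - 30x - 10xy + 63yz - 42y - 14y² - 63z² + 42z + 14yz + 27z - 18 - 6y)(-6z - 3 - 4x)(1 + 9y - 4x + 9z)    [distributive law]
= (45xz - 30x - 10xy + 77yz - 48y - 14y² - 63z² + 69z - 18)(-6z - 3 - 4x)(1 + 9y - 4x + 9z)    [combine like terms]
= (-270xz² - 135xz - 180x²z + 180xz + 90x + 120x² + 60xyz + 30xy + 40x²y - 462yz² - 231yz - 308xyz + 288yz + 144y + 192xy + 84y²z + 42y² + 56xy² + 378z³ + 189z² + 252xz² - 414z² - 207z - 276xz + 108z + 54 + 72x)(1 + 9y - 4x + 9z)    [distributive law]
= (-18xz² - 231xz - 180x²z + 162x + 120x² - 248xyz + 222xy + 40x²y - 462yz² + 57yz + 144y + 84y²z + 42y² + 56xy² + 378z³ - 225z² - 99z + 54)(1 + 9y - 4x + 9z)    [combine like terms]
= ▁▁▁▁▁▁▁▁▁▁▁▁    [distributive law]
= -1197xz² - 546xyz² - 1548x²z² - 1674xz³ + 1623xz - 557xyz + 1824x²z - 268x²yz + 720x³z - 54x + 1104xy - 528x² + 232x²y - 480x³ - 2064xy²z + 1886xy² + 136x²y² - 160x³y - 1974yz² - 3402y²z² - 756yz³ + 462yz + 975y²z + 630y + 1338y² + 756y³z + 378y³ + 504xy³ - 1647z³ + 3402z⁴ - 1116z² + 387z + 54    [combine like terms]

By distributive law:

-18xz² - 162xyz² + 72x²z² - 162xz³ - 231xz - 2079xyz + 924x²z - 2079xz² - 180x²z - 1620x²yz + 720x³z - 1620x²z² + 162x + 1458xy - 648x² + 1458xz + 120x² + 1080x²y - 480x³ + 1080x²z - 248xyz - 2232xy²z + 992x²yz - 2232xyz² + 222xy + 1998xy² - 888x²y + 1998xyz + 40x²y + 360x²y² - 160x³y + 360x²yz - 462yz² - 4158y²z² + 1848xyz² - 4158yz³ + 57yz + 513y²z - 228xyz + 513yz² + 144y + 1296y² - 576xy + 1296yz + 84y²z + 756y³z - 336xy²z + 756y²z² + 42y² + 378y³ - 168xy² + 378y²z + 56xy² + 504xy³ - 224x²y² + 504xy²z + 378z³ + 3402yz³ - 1512xz³ + 3402z⁴ - 225z² - 2025yz² + 900xz² - 2025z³ - 99z - 891yz + 396xz - 891z² + 54 + 486y - 216x + 486z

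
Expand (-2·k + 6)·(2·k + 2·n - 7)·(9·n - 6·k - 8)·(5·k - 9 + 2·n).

-12·k^3·n + 830·k^2·n - 204·k^2·n^2 + 120·k^4 - 836·k^3 + 1336·k^2 + 1252·k·n^2 - 72·k·n^3 - 4028·k·n + 1284·k - 1920·n^2 + 216·n^3 + 4938·n - 3024

(-2·k + 6)·(2·k + 2·n - 7)·(9·n - 6·k - 8)·(5·k - 9 + 2·n)
= (-4·k^2 - 4·k·n + 14·k + 12·k + 12·n - 42)·(9·n - 6·k - 8)·(5·k - 9 + 2·n)    [distributive law]
= (-4·k^2 - 4·k·n + 26·k + 12·n - 42)·(9·n - 6·k - 8)·(5·k - 9 + 2·n)    [combine like terms]
= (-36·k^2·n + 24·k^3 + 32·k^2 - 36·k·n^2 + 24·k^2·n + 32·k·n + 234·k·n - 156·k^2 - 208·k + 108·n^2 - 72·k·n - 96·n - 378·n + 252·k + 336)·(5·k - 9 + 2·n)    [distributive law]
= (-12·k^2·n + 24·k^3 - 124·k^2 - 36·k·n^2 + 194·k·n + 44·k + 108·n^2 - 474·n + 336)·(5·k - 9 + 2·n)    [combine like terms]
= -60·k^3·n + 108·k^2·n - 24·k^2·n^2 + 120·k^4 - 216·k^3 + 48·k^3·n - 620·k^3 + 1116·k^2 - 248·k^2·n - 180·k^2·n^2 + 324·k·n^2 - 72·k·n^3 + 970·k^2·n - 1746·k·n + 388·k·n^2 + 220·k^2 - 396·k + 88·k·n + 540·k·n^2 - 972·n^2 + 216·n^3 - 2370·k·n + 4266·n - 948·n^2 + 1680·k - 3024 + 672·n    [distributive law]
= -12·k^3·n + 830·k^2·n - 204·k^2·n^2 + 120·k^4 - 836·k^3 + 1336·k^2 + 1252·k·n^2 - 72·k·n^3 - 4028·k·n + 1284·k - 1920·n^2 + 216·n^3 + 4938·n - 3024    [combine like terms]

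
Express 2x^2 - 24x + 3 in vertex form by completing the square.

2(x - 6)^2 - 69

2x^2 - 24x + 3
= 2(x^2 - 12x) + 3    [factor out 2 from the x-terms]
= 2(x^2 - 12x + 36 - 36) + 3    [add and subtract 36 inside the bracket]
= 2(x - 6)^2 - 72 + 3    [perfect-square identity]
= 2(x - 6)^2 - 69    [combine constants]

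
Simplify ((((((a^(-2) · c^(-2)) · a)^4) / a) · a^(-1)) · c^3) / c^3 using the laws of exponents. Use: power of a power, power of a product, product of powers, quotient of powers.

a^(-6)c^(-8)

((((((a^(-2) · c^(-2)) · a)^4) / a) · a^(-1)) · c^3) / c^3
= ((((((a^(-2) · c^(-2))^4) · (a^4)) / a) · a^(-1)) · c^3) / c^3    [power of a product]
= (((((((a^(-2))^4) · ((c^(-2))^4)) · (a^4)) / a) · a^(-1)) · c^3) / c^3    [power of a product]
= (((((a^(-8) · ((c^(-2))^4)) · (a^4)) / a) · a^(-1)) · c^3) / c^3    [power of a power]
= (((((a^(-8) · c^(-8)) · (a^4)) / a) · a^(-1)) · c^3) / c^3    [power of a power]
= a^(-6)c^(-8)    [quotient of powers; product of powers]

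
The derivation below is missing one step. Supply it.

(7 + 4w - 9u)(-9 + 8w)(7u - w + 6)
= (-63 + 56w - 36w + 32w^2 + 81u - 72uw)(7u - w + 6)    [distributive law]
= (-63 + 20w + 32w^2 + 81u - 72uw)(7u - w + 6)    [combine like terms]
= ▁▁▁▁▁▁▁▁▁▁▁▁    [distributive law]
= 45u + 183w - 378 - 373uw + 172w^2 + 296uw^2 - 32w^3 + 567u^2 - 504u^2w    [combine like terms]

By distributive law:

-441u + 63w - 378 + 140uw - 20w^2 + 120w + 224uw^2 - 32w^3 + 192w^2 + 567u^2 - 81uw + 486u - 504u^2w + 72uw^2 - 432uw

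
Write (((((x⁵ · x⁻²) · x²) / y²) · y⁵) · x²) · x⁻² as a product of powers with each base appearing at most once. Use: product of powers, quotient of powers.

x⁵y³

(((((x⁵ · x⁻²) · x²) / y²) · y⁵) · x²) · x⁻²
= ((((x³ · x²) / y²) · y⁵) · x²) · x⁻²    [product of powers]
= (((x⁵ / y²) · y⁵) · x²) · x⁻²    [product of powers]
= x⁵y³    [quotient of powers; product of powers]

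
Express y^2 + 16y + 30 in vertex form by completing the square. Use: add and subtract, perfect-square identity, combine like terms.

(y + 8)^2 - 34

y^2 + 16y + 30
= y^2 + 16y + 64 - 64 + 30    [add and subtract 64]
= (y + 8)^2 - 64 + 30    [perfect-square identity]
= (y + 8)^2 - 34    [combine constants]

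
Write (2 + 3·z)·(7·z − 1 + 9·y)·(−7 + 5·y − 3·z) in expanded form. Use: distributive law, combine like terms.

−71·z − 188·y·z − 180·z² + 14 − 136·y + 90·y² + 24·y·z² − 63·z³ + 135·y²·z

(2 + 3·z)·(7·z − 1 + 9·y)·(−7 + 5·y − 3·z)
= (14·z − 2 + 18·y + 21·z² − 3·z + 27·y·z)·(−7 + 5·y − 3·z)    [distributive law]
= (11·z − 2 + 18·y + 21·z² + 27·y·z)·(−7 + 5·y − 3·z)    [combine like terms]
= −77·z + 55·y·z − 33·z² + 14 − 10·y + 6·z − 126·y + 90·y² − 54·y·z − 147·z² + 105·y·z² − 63·z³ − 189·y·z + 135·y²·z − 81·y·z²    [distributive law]
= −71·z − 188·y·z − 180·z² + 14 − 136·y + 90·y² + 24·y·z² − 63·z³ + 135·y²·z    [combine like terms]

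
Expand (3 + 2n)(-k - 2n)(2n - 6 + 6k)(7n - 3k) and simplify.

(3 + 2n)(-k - 2n)(2n - 6 + 6k)(7n - 3k)
= (-3k - 6n - 2kn - 4n^2)(2n - 6 + 6k)(7n - 3k)    [distributive law]
= (-6kn + 18k - 18k^2 - 12n^2 + 36n - 36kn - 4kn^2 + 12kn - 12k^2n - 8n^3 + 24n^2 - 24kn^2)(7n - 3k)    [distributive law]
= (-30kn + 18k - 18k^2 + 12n^2 + 36n - 28kn^2 - 12k^2n - 8n^3)(7n - 3k)    [combine like terms]
= -210kn^2 + 90k^2n + 126kn - 54k^2 - 126k^2n + 54k^3 + 84n^3 - 36kn^2 + 252n^2 - 108kn - 196kn^3 + 84k^2n^2 - 84k^2n^2 + 36k^3n - 56n^4 + 24kn^3    [distributive law]
= -246kn^2 - 36k^2n + 18kn - 54k^2 + 54k^3 + 84n^3 + 252n^2 - 172kn^3 + 36k^3n - 56n^4    [combine like terms]

-246kn^2 - 36k^2n + 18kn - 54k^2 + 54k^3 + 84n^3 + 252n^2 - 172kn^3 + 36k^3n - 56n^4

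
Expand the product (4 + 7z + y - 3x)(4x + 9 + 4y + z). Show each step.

(4 + 7z + y - 3x)(4x + 9 + 4y + z)
= 16x + 36 + 16y + 4z + 28xz + 63z + 28yz + 7z² + 4xy + 9y + 4y² + yz - 12x² - 27x - 12xy - 3xz    [distributive law]
= -11x + 36 + 25y + 67z + 25xz + 29yz + 7z² - 8xy + 4y² - 12x²    [combine like terms]

-11x + 36 + 25y + 67z + 25xz + 29yz + 7z² - 8xy + 4y² - 12x²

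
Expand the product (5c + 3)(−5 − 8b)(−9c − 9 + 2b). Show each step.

(5c + 3)(−5 − 8b)(−9c − 9 + 2b)
= (−25c − 40bc − 15 − 24b)(−9c − 9 + 2b)    [distributive law]
= 225c^2 + 225c − 50bc + 360bc^2 + 360bc − 80b^2c + 135c + 135 − 30b + 216bc + 216b − 48b^2    [distributive law]
= 225c^2 + 360c + 526bc + 360bc^2 − 80b^2c + 135 + 186b − 48b^2    [combine like terms]

225c^2 + 360c + 526bc + 360bc^2 − 80b^2c + 135 + 186b − 48b^2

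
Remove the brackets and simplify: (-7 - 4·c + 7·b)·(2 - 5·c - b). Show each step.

(-7 - 4·c + 7·b)·(2 - 5·c - b)
= -14 + 35·c + 7·b - 8·c + 20·c^2 + 4·b·c + 14·b - 35·b·c - 7·b^2    [distributive law]
= -14 + 27·c + 21·b + 20·c^2 - 31·b·c - 7·b^2    [combine like terms]

-14 + 27·c + 21·b + 20·c^2 - 31·b·c - 7·b^2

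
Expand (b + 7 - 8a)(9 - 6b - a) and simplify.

(b + 7 - 8a)(9 - 6b - a)
= 9b - 6b^2 - ab + 63 - 42b - 7a - 72a + 48ab + 8a^2    [distributive law]
= -33b - 6b^2 + 47ab + 63 - 79a + 8a^2    [combine like terms]

-33b - 6b^2 + 47ab + 63 - 79a + 8a^2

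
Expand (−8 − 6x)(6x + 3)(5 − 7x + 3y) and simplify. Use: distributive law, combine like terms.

−162x + 282x² − 198xy − 120 − 72y + 252x³ − 108x²y

(−8 − 6x)(6x + 3)(5 − 7x + 3y)
= (−48x − 24 − 36x² − 18x)(5 − 7x + 3y)    [distributive law]
= (−66x − 24 − 36x²)(5 − 7x + 3y)    [combine like terms]
= −330x + 462x² − 198xy − 120 + 168x − 72y − 180x² + 252x³ − 108x²y    [distributive law]
= −162x + 282x² − 198xy − 120 − 72y + 252x³ − 108x²y    [combine like terms]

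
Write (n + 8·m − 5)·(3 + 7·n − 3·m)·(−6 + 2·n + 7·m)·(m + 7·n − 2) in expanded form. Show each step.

(n + 8·m − 5)·(3 + 7·n − 3·m)·(−6 + 2·n + 7·m)·(m + 7·n − 2)
= (3·n + 7·n^2 − 3·m·n + 24·m + 56·m·n − 24·m^2 − 15 − 35·n + 15·m)·(−6 + 2·n + 7·m)·(m + 7·n − 2)    [distributive law]
= (−32·n + 7·n^2 + 53·m·n + 39·m − 24·m^2 − 15)·(−6 + 2·n + 7·m)·(m + 7·n − 2)    [combine like terms]
= (192·n − 64·n^2 − 224·m·n − 42·n^2 + 14·n^3 + 49·m·n^2 − 318·m·n + 106·m·n^2 + 371·m^2·n − 234·m + 78·m·n + 273·m^2 + 144·m^2 − 48·m^2·n − 168·m^3 + 90 − 30·n − 105·m)·(m + 7·n − 2)    [distributive law]
= (162·n − 106·n^2 − 464·m·n + 14·n^3 + 155·m·n^2 + 323·m^2·n − 339·m + 417·m^2 − 168·m^3 + 90)·(m + 7·n − 2)    [combine like terms]
= 162·m·n + 1134·n^2 − 324·n − 106·m·n^2 − 742·n^3 + 212·n^2 − 464·m^2·n − 3248·m·n^2 + 928·m·n + 14·m·n^3 + 98·n^4 − 28·n^3 + 155·m^2·n^2 + 1085·m·n^3 − 310·m·n^2 + 323·m^3·n + 2261·m^2·n^2 − 646·m^2·n − 339·m^2 − 2373·m·n + 678·m + 417·m^3 + 2919·m^2·n − 834·m^2 − 168·m^4 − 1176·m^3·n + 336·m^3 + 90·m + 630·n − 180    [distributive law]
= −1283·m·n + 1346·n^2 + 306·n − 3664·m·n^2 − 770·n^3 + 1809·m^2·n + 1099·m·n^3 + 98·n^4 + 2416·m^2·n^2 − 853·m^3·n − 1173·m^2 + 768·m + 753·m^3 − 168·m^4 − 180    [combine like terms]

−1283·m·n + 1346·n^2 + 306·n − 3664·m·n^2 − 770·n^3 + 1809·m^2·n + 1099·m·n^3 + 98·n^4 + 2416·m^2·n^2 − 853·m^3·n − 1173·m^2 + 768·m + 753·m^3 − 168·m^4 − 180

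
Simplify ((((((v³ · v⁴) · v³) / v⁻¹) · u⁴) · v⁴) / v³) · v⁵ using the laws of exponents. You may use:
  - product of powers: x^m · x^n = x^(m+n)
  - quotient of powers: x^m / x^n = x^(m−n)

((((((v³ · v⁴) · v³) / v⁻¹) · u⁴) · v⁴) / v³) · v⁵
= (((((v⁷ · v³) / v⁻¹) · u⁴) · v⁴) / v³) · v⁵    [product of powers]
= ((((v¹⁰ / v⁻¹) · u⁴) · v⁴) / v³) · v⁵    [product of powers]
= (((v¹¹ · u⁴) · v⁴) / v³) · v⁵    [quotient of powers]
= u⁴v¹⁷    [quotient of powers; product of powers]

u⁴v¹⁷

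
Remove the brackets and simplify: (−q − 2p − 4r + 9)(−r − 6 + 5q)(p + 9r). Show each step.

−109pqr − 171qr^2 + 51pq + 459qr − 5pq^2 − 45q^2r + 2p^2r + 22pr^2 + 12p^2 + 123pr − 10p^2q + 36r^3 + 135r^2 − 54p − 486r

(−q − 2p − 4r + 9)(−r − 6 + 5q)(p + 9r)
= (qr + 6q − 5q^2 + 2pr + 12p − 10pq + 4r^2 + 24r − 20qr − 9r − 54 + 45q)(p + 9r)    [distributive law]
= (−19qr + 51q − 5q^2 + 2pr + 12p − 10pq + 4r^2 + 15r − 54)(p + 9r)    [combine like terms]
= −19pqr − 171qr^2 + 51pq + 459qr − 5pq^2 − 45q^2r + 2p^2r + 18pr^2 + 12p^2 + 108pr − 10p^2q − 90pqr + 4pr^2 + 36r^3 + 15pr + 135r^2 − 54p − 486r    [distributive law]
= −109pqr − 171qr^2 + 51pq + 459qr − 5pq^2 − 45q^2r + 2p^2r + 22pr^2 + 12p^2 + 123pr − 10p^2q + 36r^3 + 135r^2 − 54p − 486r    [combine like terms]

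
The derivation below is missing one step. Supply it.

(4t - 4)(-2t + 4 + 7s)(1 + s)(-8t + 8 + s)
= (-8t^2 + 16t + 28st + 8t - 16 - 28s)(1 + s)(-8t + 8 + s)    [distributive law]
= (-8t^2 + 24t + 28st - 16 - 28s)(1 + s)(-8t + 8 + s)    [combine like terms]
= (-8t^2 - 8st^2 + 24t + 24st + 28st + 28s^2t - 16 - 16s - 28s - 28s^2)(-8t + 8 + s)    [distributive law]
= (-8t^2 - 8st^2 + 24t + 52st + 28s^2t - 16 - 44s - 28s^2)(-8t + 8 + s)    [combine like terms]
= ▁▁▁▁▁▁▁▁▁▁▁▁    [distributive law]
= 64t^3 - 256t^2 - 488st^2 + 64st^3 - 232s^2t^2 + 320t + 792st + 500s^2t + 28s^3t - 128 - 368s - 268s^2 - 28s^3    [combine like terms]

By distributive law:

64t^3 - 64t^2 - 8st^2 + 64st^3 - 64st^2 - 8s^2t^2 - 192t^2 + 192t + 24st - 416st^2 + 416st + 52s^2t - 224s^2t^2 + 224s^2t + 28s^3t + 128t - 128 - 16s + 352st - 352s - 44s^2 + 224s^2t - 224s^2 - 28s^3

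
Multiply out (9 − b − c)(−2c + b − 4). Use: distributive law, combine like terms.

(9 − b − c)(−2c + b − 4)
= −18c + 9b − 36 + 2bc − b² + 4b + 2c² − bc + 4c    [distributive law]
= −14c + 13b − 36 + bc − b² + 2c²    [combine like terms]

−14c + 13b − 36 + bc − b² + 2c²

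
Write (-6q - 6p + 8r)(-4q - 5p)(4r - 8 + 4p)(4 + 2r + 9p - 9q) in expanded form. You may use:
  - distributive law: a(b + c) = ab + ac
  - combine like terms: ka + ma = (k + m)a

-2304q^2r + 1344q^2r^2 + 264pq^2r - 864q^3r - 768q^2 + 2544pq^2 + 1728q^3 - 1080p^2q^2 - 864pq^3 - 1088pqr + 464pqr^2 + 1584p^2qr - 1728pq - 864p^2q + 864p^3q + 2240p^2r - 1520p^2r^2 - 120p^3r - 960p^2 - 1680p^3 + 1080p^4 - 256qr^3 + 1024qr - 320pr^3 + 1280pr

(-6q - 6p + 8r)(-4q - 5p)(4r - 8 + 4p)(4 + 2r + 9p - 9q)
= (24q^2 + 30pq + 24pq + 30p^2 - 32qr - 40pr)(4r - 8 + 4p)(4 + 2r + 9p - 9q)    [distributive law]
= (24q^2 + 54pq + 30p^2 - 32qr - 40pr)(4r - 8 + 4p)(4 + 2r + 9p - 9q)    [combine like terms]
= (96q^2r - 192q^2 + 96pq^2 + 216pqr - 432pq + 216p^2q + 120p^2r - 240p^2 + 120p^3 - 128qr^2 + 256qr - 128pqr - 160pr^2 + 320pr - 160p^2r)(4 + 2r + 9p - 9q)    [distributive law]
= (96q^2r - 192q^2 + 96pq^2 + 88pqr - 432pq + 216p^2q - 40p^2r - 240p^2 + 120p^3 - 128qr^2 + 256qr - 160pr^2 + 320pr)(4 + 2r + 9p - 9q)    [combine like terms]
= 384q^2r + 192q^2r^2 + 864pq^2r - 864q^3r - 768q^2 - 384q^2r - 1728pq^2 + 1728q^3 + 384pq^2 + 192pq^2r + 864p^2q^2 - 864pq^3 + 352pqr + 176pqr^2 + 792p^2qr - 792pq^2r - 1728pq - 864pqr - 3888p^2q + 3888pq^2 + 864p^2q + 432p^2qr + 1944p^3q - 1944p^2q^2 - 160p^2r - 80p^2r^2 - 360p^3r + 360p^2qr - 960p^2 - 480p^2r - 2160p^3 + 2160p^2q + 480p^3 + 240p^3r + 1080p^4 - 1080p^3q - 512qr^2 - 256qr^3 - 1152pqr^2 + 1152q^2r^2 + 1024qr + 512qr^2 + 2304pqr - 2304q^2r - 640pr^2 - 320pr^3 - 1440p^2r^2 + 1440pqr^2 + 1280pr + 640pr^2 + 2880p^2r - 2880pqr    [distributive law]
= -2304q^2r + 1344q^2r^2 + 264pq^2r - 864q^3r - 768q^2 + 2544pq^2 + 1728q^3 - 1080p^2q^2 - 864pq^3 - 1088pqr + 464pqr^2 + 1584p^2qr - 1728pq - 864p^2q + 864p^3q + 2240p^2r - 1520p^2r^2 - 120p^3r - 960p^2 - 1680p^3 + 1080p^4 - 256qr^3 + 1024qr - 320pr^3 + 1280pr    [combine like terms]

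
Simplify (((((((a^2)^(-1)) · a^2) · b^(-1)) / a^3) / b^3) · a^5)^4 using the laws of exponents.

(((((((a^2)^(-1)) · a^2) · b^(-1)) / a^3) / b^3) · a^5)^4
= (((((((a^2)^(-1)) · a^2) · b^(-1)) / a^3) / b^3)^4) · ((a^5)^4)    [power of a product]
= (((((((a^2)^(-1)) · a^2) · b^(-1)) / a^3)^4) / ((b^3)^4)) · ((a^5)^4)    [power of a quotient]
= (((((((a^2)^(-1)) · a^2) · b^(-1))^4) / ((a^3)^4)) / ((b^3)^4)) · ((a^5)^4)    [power of a quotient]
= (((((((a^2)^(-1)) · a^2)^4) · ((b^(-1))^4)) / ((a^3)^4)) / ((b^3)^4)) · ((a^5)^4)    [power of a product]
= (((((((a^2)^(-1))^4) · ((a^2)^4)) · ((b^(-1))^4)) / ((a^3)^4)) / ((b^3)^4)) · ((a^5)^4)    [power of a product]
= ((((((a^2)^(-4)) · ((a^2)^4)) · ((b^(-1))^4)) / ((a^3)^4)) / ((b^3)^4)) · ((a^5)^4)    [power of a power]
= ((((a^(-8) · ((a^2)^4)) · ((b^(-1))^4)) / ((a^3)^4)) / ((b^3)^4)) · ((a^5)^4)    [power of a power]
= ((((a^(-8) · a^8) · ((b^(-1))^4)) / ((a^3)^4)) / ((b^3)^4)) · ((a^5)^4)    [power of a power]
= (((a^0 · ((b^(-1))^4)) / ((a^3)^4)) / ((b^3)^4)) · ((a^5)^4)    [product of powers]
= (((a^0 · b^(-4)) / ((a^3)^4)) / ((b^3)^4)) · ((a^5)^4)    [power of a power]
= (((a^0 · b^(-4)) / a^12) / ((b^3)^4)) · ((a^5)^4)    [power of a power]
= (((a^0 · b^(-4)) / a^12) / b^12) · ((a^5)^4)    [power of a power]
= (((a^0 · b^(-4)) / a^12) / b^12) · a^20    [power of a power]
= a^8·b^(-16)    [quotient of powers; product of powers]

a^8·b^(-16)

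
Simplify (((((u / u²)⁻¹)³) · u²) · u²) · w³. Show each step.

(((((u / u²)⁻¹)³) · u²) · u²) · w³
= ((((u / u²)⁻³) · u²) · u²) · w³    [power of a power]
= ((((u⁻³) / ((u²)⁻³)) · u²) · u²) · w³    [power of a quotient]
= (((u⁻³ / u⁻⁶) · u²) · u²) · w³    [power of a power]
= ((u³ · u²) · u²) · w³    [quotient of powers]
= (u⁵ · u²) · w³    [product of powers]
= u⁷ · w³    [product of powers]
= u⁷w³    [rearrange]

u⁷w³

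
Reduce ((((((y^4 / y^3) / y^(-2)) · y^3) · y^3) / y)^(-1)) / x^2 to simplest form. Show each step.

x^(-2)·y^(-8)

((((((y^4 / y^3) / y^(-2)) · y^3) · y^3) / y)^(-1)) / x^2
= ((((((y^4 / y^3) / y^(-2)) · y^3) · y^3)^(-1)) / (y^(-1))) / x^2    [power of a quotient]
= ((((((y^4 / y^3) / y^(-2)) · y^3)^(-1)) · ((y^3)^(-1))) / (y^(-1))) / x^2    [power of a product]
= ((((((y^4 / y^3) / y^(-2))^(-1)) · ((y^3)^(-1))) · ((y^3)^(-1))) / (y^(-1))) / x^2    [power of a product]
= ((((((y^4 / y^3)^(-1)) / ((y^(-2))^(-1))) · ((y^3)^(-1))) · ((y^3)^(-1))) / (y^(-1))) / x^2    [power of a quotient]
= (((((((y^4)^(-1)) / ((y^3)^(-1))) / ((y^(-2))^(-1))) · ((y^3)^(-1))) · ((y^3)^(-1))) / (y^(-1))) / x^2    [power of a quotient]
= (((((y^(-4) / ((y^3)^(-1))) / ((y^(-2))^(-1))) · ((y^3)^(-1))) · ((y^3)^(-1))) / (y^(-1))) / x^2    [power of a power]
= (((((y^(-4) / y^(-3)) / ((y^(-2))^(-1))) · ((y^3)^(-1))) · ((y^3)^(-1))) / (y^(-1))) / x^2    [power of a power]
= ((((y^(-1) / ((y^(-2))^(-1))) · ((y^3)^(-1))) · ((y^3)^(-1))) / (y^(-1))) / x^2    [quotient of powers]
= ((((y^(-1) / y^2) · ((y^3)^(-1))) · ((y^3)^(-1))) / (y^(-1))) / x^2    [power of a power]
= (((y^(-3) · ((y^3)^(-1))) · ((y^3)^(-1))) / (y^(-1))) / x^2    [quotient of powers]
= (((y^(-3) · y^(-3)) · ((y^3)^(-1))) / (y^(-1))) / x^2    [power of a power]
= ((y^(-6) · ((y^3)^(-1))) / (y^(-1))) / x^2    [product of powers]
= ((y^(-6) · y^(-3)) / (y^(-1))) / x^2    [power of a power]
= (y^(-9) / (y^(-1))) / x^2    [product of powers]
= y^(-8) / x^2    [quotient of powers]
= x^(-2)·y^(-8)    [quotient of powers]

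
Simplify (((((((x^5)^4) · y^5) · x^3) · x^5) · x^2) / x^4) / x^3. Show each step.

x^23·y^5

(((((((x^5)^4) · y^5) · x^3) · x^5) · x^2) / x^4) / x^3
= (((((x^20 · y^5) · x^3) · x^5) · x^2) / x^4) / x^3    [power of a power]
= x^23·y^5    [quotient of powers; product of powers]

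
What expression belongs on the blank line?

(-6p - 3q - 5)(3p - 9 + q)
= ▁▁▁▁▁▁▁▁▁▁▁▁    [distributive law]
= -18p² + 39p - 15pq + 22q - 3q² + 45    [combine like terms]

After distributive law, the bracketed line is:

-18p² + 54p - 6pq - 9pq + 27q - 3q² - 15p + 45 - 5q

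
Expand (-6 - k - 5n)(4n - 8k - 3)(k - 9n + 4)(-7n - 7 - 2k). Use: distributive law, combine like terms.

4674kn^2 + 1110kn + 319k^2n - 1267n^3 + 1379n^2 + 882n - 1025k^2 - 222k^3 - 1698k - 504 + 940k^2n^2 + 16k^3n + 2048kn^3 - 16k^4 - 1260n^4

(-6 - k - 5n)(4n - 8k - 3)(k - 9n + 4)(-7n - 7 - 2k)
= (-24n + 48k + 18 - 4kn + 8k^2 + 3k - 20n^2 + 40kn + 15n)(k - 9n + 4)(-7n - 7 - 2k)    [distributive law]
= (-9n + 51k + 18 + 36kn + 8k^2 - 20n^2)(k - 9n + 4)(-7n - 7 - 2k)    [combine like terms]
= (-9kn + 81n^2 - 36n + 51k^2 - 459kn + 204k + 18k - 162n + 72 + 36k^2n - 324kn^2 + 144kn + 8k^3 - 72k^2n + 32k^2 - 20kn^2 + 180n^3 - 80n^2)(-7n - 7 - 2k)    [distributive law]
= (-324kn + n^2 - 198n + 83k^2 + 222k + 72 - 36k^2n - 344kn^2 + 8k^3 + 180n^3)(-7n - 7 - 2k)    [combine like terms]
= 2268kn^2 + 2268kn + 648k^2n - 7n^3 - 7n^2 - 2kn^2 + 1386n^2 + 1386n + 396kn - 581k^2n - 581k^2 - 166k^3 - 1554kn - 1554k - 444k^2 - 504n - 504 - 144k + 252k^2n^2 + 252k^2n + 72k^3n + 2408kn^3 + 2408kn^2 + 688k^2n^2 - 56k^3n - 56k^3 - 16k^4 - 1260n^4 - 1260n^3 - 360kn^3    [distributive law]
= 4674kn^2 + 1110kn + 319k^2n - 1267n^3 + 1379n^2 + 882n - 1025k^2 - 222k^3 - 1698k - 504 + 940k^2n^2 + 16k^3n + 2048kn^3 - 16k^4 - 1260n^4    [combine like terms]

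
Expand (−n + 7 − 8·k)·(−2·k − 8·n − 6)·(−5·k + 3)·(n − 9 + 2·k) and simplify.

(−n + 7 − 8·k)·(−2·k − 8·n − 6)·(−5·k + 3)·(n − 9 + 2·k)
= (2·k·n + 8·n² + 6·n − 14·k − 56·n − 42 + 16·k² + 64·k·n + 48·k)·(−5·k + 3)·(n − 9 + 2·k)    [distributive law]
= (66·k·n + 8·n² − 50·n + 34·k − 42 + 16·k²)·(−5·k + 3)·(n − 9 + 2·k)    [combine like terms]
= (−330·k²·n + 198·k·n − 40·k·n² + 24·n² + 250·k·n − 150·n − 170·k² + 102·k + 210·k − 126 − 80·k³ + 48·k²)·(n − 9 + 2·k)    [distributive law]
= (−330·k²·n + 448·k·n − 40·k·n² + 24·n² − 150·n − 122·k² + 312·k − 126 − 80·k³)·(n − 9 + 2·k)    [combine like terms]
= −330·k²·n² + 2970·k²·n − 660·k³·n + 448·k·n² − 4032·k·n + 896·k²·n − 40·k·n³ + 360·k·n² − 80·k²·n² + 24·n³ − 216·n² + 48·k·n² − 150·n² + 1350·n − 300·k·n − 122·k²·n + 1098·k² − 244·k³ + 312·k·n − 2808·k + 624·k² − 126·n + 1134 − 252·k − 80·k³·n + 720·k³ − 160·k⁴    [distributive law]
= −410·k²·n² + 3744·k²·n − 740·k³·n + 856·k·n² − 4020·k·n − 40·k·n³ + 24·n³ − 366·n² + 1224·n + 1722·k² + 476·k³ − 3060·k + 1134 − 160·k⁴    [combine like terms]

−410·k²·n² + 3744·k²·n − 740·k³·n + 856·k·n² − 4020·k·n − 40·k·n³ + 24·n³ − 366·n² + 1224·n + 1722·k² + 476·k³ − 3060·k + 1134 − 160·k⁴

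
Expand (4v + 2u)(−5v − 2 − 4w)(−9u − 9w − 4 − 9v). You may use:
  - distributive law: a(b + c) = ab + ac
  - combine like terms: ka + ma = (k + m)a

270uv² + 324v²w + 152v² + 180v³ + 148uv + 136vw + 32v + 306uvw + 144vw² + 90u²v + 36u² + 68uw + 16u + 72u²w + 72uw²

(4v + 2u)(−5v − 2 − 4w)(−9u − 9w − 4 − 9v)
= (−20v² − 8v − 16vw − 10uv − 4u − 8uw)(−9u − 9w − 4 − 9v)    [distributive law]
= 180uv² + 180v²w + 80v² + 180v³ + 72uv + 72vw + 32v + 72v² + 144uvw + 144vw² + 64vw + 144v²w + 90u²v + 90uvw + 40uv + 90uv² + 36u² + 36uw + 16u + 36uv + 72u²w + 72uw² + 32uw + 72uvw    [distributive law]
= 270uv² + 324v²w + 152v² + 180v³ + 148uv + 136vw + 32v + 306uvw + 144vw² + 90u²v + 36u² + 68uw + 16u + 72u²w + 72uw²    [combine like terms]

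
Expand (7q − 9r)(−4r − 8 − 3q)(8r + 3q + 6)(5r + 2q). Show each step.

(7q − 9r)(−4r − 8 − 3q)(8r + 3q + 6)(5r + 2q)
= (−28qr − 56q − 21q² + 36r² + 72r + 27qr)(8r + 3q + 6)(5r + 2q)    [distributive law]
= (−qr − 56q − 21q² + 36r² + 72r)(8r + 3q + 6)(5r + 2q)    [combine like terms]
= (−8qr² − 3q²r − 6qr − 448qr − 168q² − 336q − 168q²r − 63q³ − 126q² + 288r³ + 108qr² + 216r² + 576r² + 216qr + 432r)(5r + 2q)    [distributive law]
= (100qr² − 171q²r − 238qr − 294q² − 336q − 63q³ + 288r³ + 792r² + 432r)(5r + 2q)    [combine like terms]
= 500qr³ + 200q²r² − 855q²r² − 342q³r − 1190qr² − 476q²r − 1470q²r − 588q³ − 1680qr − 672q² − 315q³r − 126q⁴ + 1440r⁴ + 576qr³ + 3960r³ + 1584qr² + 2160r² + 864qr    [distributive law]
= 1076qr³ − 655q²r² − 657q³r + 394qr² − 1946q²r − 588q³ − 816qr − 672q² − 126q⁴ + 1440r⁴ + 3960r³ + 2160r²    [combine like terms]

1076qr³ − 655q²r² − 657q³r + 394qr² − 1946q²r − 588q³ − 816qr − 672q² − 126q⁴ + 1440r⁴ + 3960r³ + 2160r²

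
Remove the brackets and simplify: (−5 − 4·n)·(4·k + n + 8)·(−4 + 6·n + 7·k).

−200·k − 315·k·n − 140·k^2 − 92·n − 206·n^2 + 160 − 124·k·n^2 − 112·k^2·n − 24·n^3

(−5 − 4·n)·(4·k + n + 8)·(−4 + 6·n + 7·k)
= (−20·k − 5·n − 40 − 16·k·n − 4·n^2 − 32·n)·(−4 + 6·n + 7·k)    [distributive law]
= (−20·k − 37·n − 40 − 16·k·n − 4·n^2)·(−4 + 6·n + 7·k)    [combine like terms]
= 80·k − 120·k·n − 140·k^2 + 148·n − 222·n^2 − 259·k·n + 160 − 240·n − 280·k + 64·k·n − 96·k·n^2 − 112·k^2·n + 16·n^2 − 24·n^3 − 28·k·n^2    [distributive law]
= −200·k − 315·k·n − 140·k^2 − 92·n − 206·n^2 + 160 − 124·k·n^2 − 112·k^2·n − 24·n^3    [combine like terms]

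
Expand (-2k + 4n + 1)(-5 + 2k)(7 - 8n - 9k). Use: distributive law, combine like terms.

(-2k + 4n + 1)(-5 + 2k)(7 - 8n - 9k)
= (10k - 4k^2 - 20n + 8kn - 5 + 2k)(7 - 8n - 9k)    [distributive law]
= (12k - 4k^2 - 20n + 8kn - 5)(7 - 8n - 9k)    [combine like terms]
= 84k - 96kn - 108k^2 - 28k^2 + 32k^2n + 36k^3 - 140n + 160n^2 + 180kn + 56kn - 64kn^2 - 72k^2n - 35 + 40n + 45k    [distributive law]
= 129k + 140kn - 136k^2 - 40k^2n + 36k^3 - 100n + 160n^2 - 64kn^2 - 35    [combine like terms]

129k + 140kn - 136k^2 - 40k^2n + 36k^3 - 100n + 160n^2 - 64kn^2 - 35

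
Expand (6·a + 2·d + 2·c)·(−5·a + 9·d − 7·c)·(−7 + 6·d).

(6·a + 2·d + 2·c)·(−5·a + 9·d − 7·c)·(−7 + 6·d)
= (−30·a^2 + 54·a·d − 42·a·c − 10·a·d + 18·d^2 − 14·c·d − 10·a·c + 18·c·d − 14·c^2)·(−7 + 6·d)    [distributive law]
= (−30·a^2 + 44·a·d − 52·a·c + 18·d^2 + 4·c·d − 14·c^2)·(−7 + 6·d)    [combine like terms]
= 210·a^2 − 180·a^2·d − 308·a·d + 264·a·d^2 + 364·a·c − 312·a·c·d − 126·d^2 + 108·d^3 − 28·c·d + 24·c·d^2 + 98·c^2 − 84·c^2·d    [distributive law]

210·a^2 − 180·a^2·d − 308·a·d + 264·a·d^2 + 364·a·c − 312·a·c·d − 126·d^2 + 108·d^3 − 28·c·d + 24·c·d^2 + 98·c^2 − 84·c^2·d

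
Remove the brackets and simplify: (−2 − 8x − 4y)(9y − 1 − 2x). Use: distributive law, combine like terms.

−14y + 2 + 12x − 64xy + 16x² − 36y²

(−2 − 8x − 4y)(9y − 1 − 2x)
= −18y + 2 + 4x − 72xy + 8x + 16x² − 36y² + 4y + 8xy    [distributive law]
= −14y + 2 + 12x − 64xy + 16x² − 36y²    [combine like terms]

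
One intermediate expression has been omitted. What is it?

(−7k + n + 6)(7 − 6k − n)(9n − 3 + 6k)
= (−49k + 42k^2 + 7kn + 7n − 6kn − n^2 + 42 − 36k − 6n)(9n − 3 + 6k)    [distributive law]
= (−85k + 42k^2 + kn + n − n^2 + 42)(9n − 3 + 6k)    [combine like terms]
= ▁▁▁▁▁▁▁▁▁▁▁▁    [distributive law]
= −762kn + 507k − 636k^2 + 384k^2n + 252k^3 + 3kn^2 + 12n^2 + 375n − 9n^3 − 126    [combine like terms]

Applying distributive law to the line above:

−765kn + 255k − 510k^2 + 378k^2n − 126k^2 + 252k^3 + 9kn^2 − 3kn + 6k^2n + 9n^2 − 3n + 6kn − 9n^3 + 3n^2 − 6kn^2 + 378n − 126 + 252k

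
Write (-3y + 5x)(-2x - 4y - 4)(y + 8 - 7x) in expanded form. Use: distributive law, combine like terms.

-98xy² - 216xy + 88x²y + 12y³ + 108y² + 96y + 60x² + 70x³ - 160x

(-3y + 5x)(-2x - 4y - 4)(y + 8 - 7x)
= (6xy + 12y² + 12y - 10x² - 20xy - 20x)(y + 8 - 7x)    [distributive law]
= (-14xy + 12y² + 12y - 10x² - 20x)(y + 8 - 7x)    [combine like terms]
= -14xy² - 112xy + 98x²y + 12y³ + 96y² - 84xy² + 12y² + 96y - 84xy - 10x²y - 80x² + 70x³ - 20xy - 160x + 140x²    [distributive law]
= -98xy² - 216xy + 88x²y + 12y³ + 108y² + 96y + 60x² + 70x³ - 160x    [combine like terms]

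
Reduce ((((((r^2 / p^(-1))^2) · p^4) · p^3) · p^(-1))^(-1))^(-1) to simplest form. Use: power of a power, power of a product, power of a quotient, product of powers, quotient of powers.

p^8r^4

((((((r^2 / p^(-1))^2) · p^4) · p^3) · p^(-1))^(-1))^(-1)
= (((((r^2 / p^(-1))^2) · p^4) · p^3) · p^(-1))^1    [power of a power]
= (((((r^2 / p^(-1))^2) · p^4) · p^3)^1) · ((p^(-1))^1)    [power of a product]
= (((((r^2 / p^(-1))^2) · p^4)^1) · ((p^3)^1)) · ((p^(-1))^1)    [power of a product]
= (((((r^2 / p^(-1))^2)^1) · ((p^4)^1)) · ((p^3)^1)) · ((p^(-1))^1)    [power of a product]
= ((((r^2 / p^(-1))^2) · ((p^4)^1)) · ((p^3)^1)) · ((p^(-1))^1)    [power of a power]
= (((((r^2)^2) / ((p^(-1))^2)) · ((p^4)^1)) · ((p^3)^1)) · ((p^(-1))^1)    [power of a quotient]
= (((r^4 / ((p^(-1))^2)) · ((p^4)^1)) · ((p^3)^1)) · ((p^(-1))^1)    [power of a power]
= (((r^4 / p^(-2)) · ((p^4)^1)) · ((p^3)^1)) · ((p^(-1))^1)    [power of a power]
= (((r^4 / p^(-2)) · p^4) · ((p^3)^1)) · ((p^(-1))^1)    [power of a power]
= (((r^4 / p^(-2)) · p^4) · p^3) · ((p^(-1))^1)    [power of a power]
= (((r^4 / p^(-2)) · p^4) · p^3) · p^(-1)    [power of a power]
= p^8r^4    [quotient of powers; product of powers]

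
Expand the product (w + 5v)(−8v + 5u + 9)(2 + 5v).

29vw − 40v^2w + 10uw + 25uvw + 18w + 145v^2 − 200v^3 + 50uv + 125uv^2 + 90v

(w + 5v)(−8v + 5u + 9)(2 + 5v)
= (−8vw + 5uw + 9w − 40v^2 + 25uv + 45v)(2 + 5v)    [distributive law]
= −16vw − 40v^2w + 10uw + 25uvw + 18w + 45vw − 80v^2 − 200v^3 + 50uv + 125uv^2 + 90v + 225v^2    [distributive law]
= 29vw − 40v^2w + 10uw + 25uvw + 18w + 145v^2 − 200v^3 + 50uv + 125uv^2 + 90v    [combine like terms]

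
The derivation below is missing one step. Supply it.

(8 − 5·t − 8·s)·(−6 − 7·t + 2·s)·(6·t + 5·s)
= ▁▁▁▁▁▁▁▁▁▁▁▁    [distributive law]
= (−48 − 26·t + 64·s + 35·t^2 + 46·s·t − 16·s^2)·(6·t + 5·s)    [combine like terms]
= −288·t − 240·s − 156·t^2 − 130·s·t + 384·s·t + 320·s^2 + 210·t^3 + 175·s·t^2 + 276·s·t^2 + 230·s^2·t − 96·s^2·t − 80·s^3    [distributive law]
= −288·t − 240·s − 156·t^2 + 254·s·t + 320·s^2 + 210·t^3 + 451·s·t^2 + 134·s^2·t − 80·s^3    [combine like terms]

By distributive law:

(−48 − 56·t + 16·s + 30·t + 35·t^2 − 10·s·t + 48·s + 56·s·t − 16·s^2)·(6·t + 5·s)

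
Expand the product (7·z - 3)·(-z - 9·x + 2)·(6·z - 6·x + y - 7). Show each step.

(7·z - 3)·(-z - 9·x + 2)·(6·z - 6·x + y - 7)
= (-7·z^2 - 63·x·z + 14·z + 3·z + 27·x - 6)·(6·z - 6·x + y - 7)    [distributive law]
= (-7·z^2 - 63·x·z + 17·z + 27·x - 6)·(6·z - 6·x + y - 7)    [combine like terms]
= -42·z^3 + 42·x·z^2 - 7·y·z^2 + 49·z^2 - 378·x·z^2 + 378·x^2·z - 63·x·y·z + 441·x·z + 102·z^2 - 102·x·z + 17·y·z - 119·z + 162·x·z - 162·x^2 + 27·x·y - 189·x - 36·z + 36·x - 6·y + 42    [distributive law]
= -42·z^3 - 336·x·z^2 - 7·y·z^2 + 151·z^2 + 378·x^2·z - 63·x·y·z + 501·x·z + 17·y·z - 155·z - 162·x^2 + 27·x·y - 153·x - 6·y + 42    [combine like terms]

-42·z^3 - 336·x·z^2 - 7·y·z^2 + 151·z^2 + 378·x^2·z - 63·x·y·z + 501·x·z + 17·y·z - 155·z - 162·x^2 + 27·x·y - 153·x - 6·y + 42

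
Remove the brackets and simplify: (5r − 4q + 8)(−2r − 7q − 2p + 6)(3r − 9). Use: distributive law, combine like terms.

−30r^3 + 132r^2 − 81qr^2 + 3qr − 30pr^2 + 42pr + 18r + 84q^2r − 252q^2 + 24pqr − 72pq + 720q + 144p − 432

(5r − 4q + 8)(−2r − 7q − 2p + 6)(3r − 9)
= (−10r^2 − 35qr − 10pr + 30r + 8qr + 28q^2 + 8pq − 24q − 16r − 56q − 16p + 48)(3r − 9)    [distributive law]
= (−10r^2 − 27qr − 10pr + 14r + 28q^2 + 8pq − 80q − 16p + 48)(3r − 9)    [combine like terms]
= −30r^3 + 90r^2 − 81qr^2 + 243qr − 30pr^2 + 90pr + 42r^2 − 126r + 84q^2r − 252q^2 + 24pqr − 72pq − 240qr + 720q − 48pr + 144p + 144r − 432    [distributive law]
= −30r^3 + 132r^2 − 81qr^2 + 3qr − 30pr^2 + 42pr + 18r + 84q^2r − 252q^2 + 24pqr − 72pq + 720q + 144p − 432    [combine like terms]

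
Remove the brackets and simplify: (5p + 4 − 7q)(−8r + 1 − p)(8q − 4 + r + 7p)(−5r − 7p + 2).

(5p + 4 − 7q)(−8r + 1 − p)(8q − 4 + r + 7p)(−5r − 7p + 2)
= (−40pr + 5p − 5p^2 − 32r + 4 − 4p + 56qr − 7q + 7pq)(8q − 4 + r + 7p)(−5r − 7p + 2)    [distributive law]
= (−40pr + p − 5p^2 − 32r + 4 + 56qr − 7q + 7pq)(8q − 4 + r + 7p)(−5r − 7p + 2)    [combine like terms]
= (−320pqr + 160pr − 40pr^2 − 280p^2r + 8pq − 4p + pr + 7p^2 − 40p^2q + 20p^2 − 5p^2r − 35p^3 − 256qr + 128r − 32r^2 − 224pr + 32q − 16 + 4r + 28p + 448q^2r − 224qr + 56qr^2 + 392pqr − 56q^2 + 28q − 7qr − 49pq + 56pq^2 − 28pq + 7pqr + 49p^2q)(−5r − 7p + 2)    [distributive law]
= (79pqr − 63pr − 40pr^2 − 285p^2r − 69pq + 24p + 27p^2 + 9p^2q − 35p^3 − 487qr + 132r − 32r^2 + 60q − 16 + 448q^2r + 56qr^2 − 56q^2 + 56pq^2)(−5r − 7p + 2)    [combine like terms]
= −395pqr^2 − 553p^2qr + 158pqr + 315pr^2 + 441p^2r − 126pr + 200pr^3 + 280p^2r^2 − 80pr^2 + 1425p^2r^2 + 1995p^3r − 570p^2r + 345pqr + 483p^2q − 138pq − 120pr − 168p^2 + 48p − 135p^2r − 189p^3 + 54p^2 − 45p^2qr − 63p^3q + 18p^2q + 175p^3r + 245p^4 − 70p^3 + 2435qr^2 + 3409pqr − 974qr − 660r^2 − 924pr + 264r + 160r^3 + 224pr^2 − 64r^2 − 300qr − 420pq + 120q + 80r + 112p − 32 − 2240q^2r^2 − 3136pq^2r + 896q^2r − 280qr^3 − 392pqr^2 + 112qr^2 + 280q^2r + 392pq^2 − 112q^2 − 280pq^2r − 392p^2q^2 + 112pq^2    [distributive law]
= −787pqr^2 − 598p^2qr + 3912pqr + 459pr^2 − 264p^2r − 1170pr + 200pr^3 + 1705p^2r^2 + 2170p^3r + 501p^2q − 558pq − 114p^2 + 160p − 259p^3 − 63p^3q + 245p^4 + 2547qr^2 − 1274qr − 724r^2 + 344r + 160r^3 + 120q − 32 − 2240q^2r^2 − 3416pq^2r + 1176q^2r − 280qr^3 + 504pq^2 − 112q^2 − 392p^2q^2    [combine like terms]

−787pqr^2 − 598p^2qr + 3912pqr + 459pr^2 − 264p^2r − 1170pr + 200pr^3 + 1705p^2r^2 + 2170p^3r + 501p^2q − 558pq − 114p^2 + 160p − 259p^3 − 63p^3q + 245p^4 + 2547qr^2 − 1274qr − 724r^2 + 344r + 160r^3 + 120q − 32 − 2240q^2r^2 − 3416pq^2r + 1176q^2r − 280qr^3 + 504pq^2 − 112q^2 − 392p^2q^2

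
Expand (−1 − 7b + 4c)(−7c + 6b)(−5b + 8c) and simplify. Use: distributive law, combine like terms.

−83bc + 56c^2 + 30b^2 − 701b^2c + 724bc^2 + 210b^3 − 224c^3

(−1 − 7b + 4c)(−7c + 6b)(−5b + 8c)
= (7c − 6b + 49bc − 42b^2 − 28c^2 + 24bc)(−5b + 8c)    [distributive law]
= (7c − 6b + 73bc − 42b^2 − 28c^2)(−5b + 8c)    [combine like terms]
= −35bc + 56c^2 + 30b^2 − 48bc − 365b^2c + 584bc^2 + 210b^3 − 336b^2c + 140bc^2 − 224c^3    [distributive law]
= −83bc + 56c^2 + 30b^2 − 701b^2c + 724bc^2 + 210b^3 − 224c^3    [combine like terms]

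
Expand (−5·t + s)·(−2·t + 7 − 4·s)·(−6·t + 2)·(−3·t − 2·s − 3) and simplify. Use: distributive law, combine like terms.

(−5·t + s)·(−2·t + 7 − 4·s)·(−6·t + 2)·(−3·t − 2·s − 3)
= (10·t^2 − 35·t + 20·s·t − 2·s·t + 7·s − 4·s^2)·(−6·t + 2)·(−3·t − 2·s − 3)    [distributive law]
= (10·t^2 − 35·t + 18·s·t + 7·s − 4·s^2)·(−6·t + 2)·(−3·t − 2·s − 3)    [combine like terms]
= (−60·t^3 + 20·t^2 + 210·t^2 − 70·t − 108·s·t^2 + 36·s·t − 42·s·t + 14·s + 24·s^2·t − 8·s^2)·(−3·t − 2·s − 3)    [distributive law]
= (−60·t^3 + 230·t^2 − 70·t − 108·s·t^2 − 6·s·t + 14·s + 24·s^2·t − 8·s^2)·(−3·t − 2·s − 3)    [combine like terms]
= 180·t^4 + 120·s·t^3 + 180·t^3 − 690·t^3 − 460·s·t^2 − 690·t^2 + 210·t^2 + 140·s·t + 210·t + 324·s·t^3 + 216·s^2·t^2 + 324·s·t^2 + 18·s·t^2 + 12·s^2·t + 18·s·t − 42·s·t − 28·s^2 − 42·s − 72·s^2·t^2 − 48·s^3·t − 72·s^2·t + 24·s^2·t + 16·s^3 + 24·s^2    [distributive law]
= 180·t^4 + 444·s·t^3 − 510·t^3 − 118·s·t^2 − 480·t^2 + 116·s·t + 210·t + 144·s^2·t^2 − 36·s^2·t − 4·s^2 − 42·s − 48·s^3·t + 16·s^3    [combine like terms]

180·t^4 + 444·s·t^3 − 510·t^3 − 118·s·t^2 − 480·t^2 + 116·s·t + 210·t + 144·s^2·t^2 − 36·s^2·t − 4·s^2 − 42·s − 48·s^3·t + 16·s^3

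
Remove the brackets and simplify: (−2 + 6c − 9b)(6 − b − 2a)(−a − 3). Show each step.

36 − 2ab + 156b − 4a^2 − 108c + 6abc + 18bc + 12a^2c − 9ab^2 − 27b^2 − 18a^2b

(−2 + 6c − 9b)(6 − b − 2a)(−a − 3)
= (−12 + 2b + 4a + 36c − 6bc − 12ac − 54b + 9b^2 + 18ab)(−a − 3)    [distributive law]
= (−12 − 52b + 4a + 36c − 6bc − 12ac + 9b^2 + 18ab)(−a − 3)    [combine like terms]
= 12a + 36 + 52ab + 156b − 4a^2 − 12a − 36ac − 108c + 6abc + 18bc + 12a^2c + 36ac − 9ab^2 − 27b^2 − 18a^2b − 54ab    [distributive law]
= 36 − 2ab + 156b − 4a^2 − 108c + 6abc + 18bc + 12a^2c − 9ab^2 − 27b^2 − 18a^2b    [combine like terms]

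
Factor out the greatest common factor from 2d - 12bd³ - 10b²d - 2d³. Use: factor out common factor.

2d(1 - 6bd² - 5b² - d²)

2d - 12bd³ - 10b²d - 2d³
= 2(d - 6bd³ - 5b²d - d³)    [factor out 2]
= 2d(1 - 6bd² - 5b² - d²)    [factor out d]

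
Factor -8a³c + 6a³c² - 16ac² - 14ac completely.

2ac(-4a² + 3a²c - 8c - 7)

-8a³c + 6a³c² - 16ac² - 14ac
= 2(-4a³c + 3a³c² - 8ac² - 7ac)    [factor out 2]
= 2ac(-4a² + 3a²c - 8c - 7)    [factor out ac]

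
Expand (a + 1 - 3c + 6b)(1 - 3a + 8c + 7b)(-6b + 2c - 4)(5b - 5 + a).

-296ab^2 - 298ab + 26a^2b + 148abc + 342ac - 42a^2c - 44a - 52a^2 + 156a^2b^2 + 18a^3b - 154a^2bc - 6a^3c + 12a^3 - 698ab^2c + 368abc^2 - 64ac^2 + 34a^2c^2 + 78ab^3 + 940b^2 + 270b + 470bc + 90c + 20 - 170b^2c - 460bc^2 - 530c^2 + 30b^3 + 990b^2c^2 - 240bc^3 + 240c^3 - 48ac^3 - 390b^3c - 1260b^4

(a + 1 - 3c + 6b)(1 - 3a + 8c + 7b)(-6b + 2c - 4)(5b - 5 + a)
= (a - 3a^2 + 8ac + 7ab + 1 - 3a + 8c + 7b - 3c + 9ac - 24c^2 - 21bc + 6b - 18ab + 48bc + 42b^2)(-6b + 2c - 4)(5b - 5 + a)    [distributive law]
= (-2a - 3a^2 + 17ac - 11ab + 1 + 5c + 13b - 24c^2 + 27bc + 42b^2)(-6b + 2c - 4)(5b - 5 + a)    [combine like terms]
= (12ab - 4ac + 8a + 18a^2b - 6a^2c + 12a^2 - 102abc + 34ac^2 - 68ac + 66ab^2 - 22abc + 44ab - 6b + 2c - 4 - 30bc + 10c^2 - 20c - 78b^2 + 26bc - 52b + 144bc^2 - 48c^3 + 96c^2 - 162b^2c + 54bc^2 - 108bc - 252b^3 + 84b^2c - 168b^2)(5b - 5 + a)    [distributive law]
= (56ab - 72ac + 8a + 18a^2b - 6a^2c + 12a^2 - 124abc + 34ac^2 + 66ab^2 - 58b - 18c - 4 - 112bc + 106c^2 - 246b^2 + 198bc^2 - 48c^3 - 78b^2c - 252b^3)(5b - 5 + a)    [combine like terms]
= 280ab^2 - 280ab + 56a^2b - 360abc + 360ac - 72a^2c + 40ab - 40a + 8a^2 + 90a^2b^2 - 90a^2b + 18a^3b - 30a^2bc + 30a^2c - 6a^3c + 60a^2b - 60a^2 + 12a^3 - 620ab^2c + 620abc - 124a^2bc + 170abc^2 - 170ac^2 + 34a^2c^2 + 330ab^3 - 330ab^2 + 66a^2b^2 - 290b^2 + 290b - 58ab - 90bc + 90c - 18ac - 20b + 20 - 4a - 560b^2c + 560bc - 112abc + 530bc^2 - 530c^2 + 106ac^2 - 1230b^3 + 1230b^2 - 246ab^2 + 990b^2c^2 - 990bc^2 + 198abc^2 - 240bc^3 + 240c^3 - 48ac^3 - 390b^3c + 390b^2c - 78ab^2c - 1260b^4 + 1260b^3 - 252ab^3    [distributive law]
= -296ab^2 - 298ab + 26a^2b + 148abc + 342ac - 42a^2c - 44a - 52a^2 + 156a^2b^2 + 18a^3b - 154a^2bc - 6a^3c + 12a^3 - 698ab^2c + 368abc^2 - 64ac^2 + 34a^2c^2 + 78ab^3 + 940b^2 + 270b + 470bc + 90c + 20 - 170b^2c - 460bc^2 - 530c^2 + 30b^3 + 990b^2c^2 - 240bc^3 + 240c^3 - 48ac^3 - 390b^3c - 1260b^4    [combine like terms]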